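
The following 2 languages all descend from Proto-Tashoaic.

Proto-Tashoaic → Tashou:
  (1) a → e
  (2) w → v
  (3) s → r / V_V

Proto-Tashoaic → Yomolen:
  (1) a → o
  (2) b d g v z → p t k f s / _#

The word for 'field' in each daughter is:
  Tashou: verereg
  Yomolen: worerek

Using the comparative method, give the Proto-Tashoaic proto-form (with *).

*warereg

Position 2: Tashou has e, Yomolen has o. Taking the neighbouring segments as reconstructed: Tashou e could go back to *a or *e; Yomolen o could go back to *a or *o — the one source consistent with every daughter is *a.
Position 1: Tashou has v, Yomolen has w. Yomolen preserves w here (none of its changes turn any other segment into w), so the proto-segment is *w.
Continuing position by position gives *warereg; check it forward:
Tashou: *warereg
  warereg → werereg   [vowel merger]
  werereg → verereg   [unconditioned shift]
  verereg (rule 3 does not apply)
  giving Tashou verereg.
Yomolen: start from *warereg.
  rule 1 (vowel merger): warereg → worereg
  rule 2 (final devoicing): worereg → worerek
  ⇒ Yomolen worerek
*warereg is the unique common source.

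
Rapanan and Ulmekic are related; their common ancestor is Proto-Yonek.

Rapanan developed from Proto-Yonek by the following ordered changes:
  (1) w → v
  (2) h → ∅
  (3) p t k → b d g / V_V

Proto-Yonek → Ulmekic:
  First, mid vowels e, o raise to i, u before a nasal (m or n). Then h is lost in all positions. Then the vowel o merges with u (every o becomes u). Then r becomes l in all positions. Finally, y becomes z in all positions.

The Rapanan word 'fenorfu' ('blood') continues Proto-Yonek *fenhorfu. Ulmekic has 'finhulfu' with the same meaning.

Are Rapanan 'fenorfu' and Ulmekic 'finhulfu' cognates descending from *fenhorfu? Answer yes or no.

no

Derive the expected Ulmekic reflex of *fenhorfu:
Ulmekic: start from *fenhorfu.
  rule 1 (pre-nasal raising): fenhorfu → finhorfu
  rule 2 (h-loss): finhorfu → finorfu
  rule 3 (vowel merger): finorfu → finurfu
  rule 4 (unconditioned shift): finurfu → finulfu
  rule 5: no change — finulfu
  ⇒ Ulmekic finulfu
The regular Ulmekic reflex would be 'finulfu', but the attested form is 'finhulfu'. The correspondence is irregular, so they are not cognates (the Ulmekic form has a different source).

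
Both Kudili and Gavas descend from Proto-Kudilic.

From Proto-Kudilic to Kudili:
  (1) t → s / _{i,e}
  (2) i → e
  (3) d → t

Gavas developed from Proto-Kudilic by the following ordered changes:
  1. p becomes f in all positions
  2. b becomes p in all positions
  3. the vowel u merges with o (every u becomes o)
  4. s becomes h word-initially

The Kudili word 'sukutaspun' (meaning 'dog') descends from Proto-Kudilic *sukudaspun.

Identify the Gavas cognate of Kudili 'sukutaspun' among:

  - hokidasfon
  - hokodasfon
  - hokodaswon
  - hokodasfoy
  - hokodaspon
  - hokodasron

hokodasfon

Gavas: *sukudaspun > sukudasfun > sokodasfon > hokodasfon  (by unconditioned shift, vowel merger, debuccalisation)
The other candidates each miss or misapply at least one Gavas change.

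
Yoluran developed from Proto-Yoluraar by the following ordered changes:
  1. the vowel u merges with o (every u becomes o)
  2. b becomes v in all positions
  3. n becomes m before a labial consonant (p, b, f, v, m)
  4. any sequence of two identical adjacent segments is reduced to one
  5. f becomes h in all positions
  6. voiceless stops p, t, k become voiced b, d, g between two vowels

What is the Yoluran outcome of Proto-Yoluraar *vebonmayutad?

vevomayodad

Yoluran: start from *vebonmayutad.
  rule 1 (vowel merger): vebonmayutad → vebonmayotad
  rule 2 (unconditioned shift): vebonmayotad → vevonmayotad
  rule 3 (nasal place assimilation): vevonmayotad → vevommayotad
  rule 4 (degemination): vevommayotad → vevomayotad
  rule 5: no change — vevomayotad
  rule 6 (intervocalic voicing): vevomayotad → vevomayodad
  ⇒ Yoluran vevomayodad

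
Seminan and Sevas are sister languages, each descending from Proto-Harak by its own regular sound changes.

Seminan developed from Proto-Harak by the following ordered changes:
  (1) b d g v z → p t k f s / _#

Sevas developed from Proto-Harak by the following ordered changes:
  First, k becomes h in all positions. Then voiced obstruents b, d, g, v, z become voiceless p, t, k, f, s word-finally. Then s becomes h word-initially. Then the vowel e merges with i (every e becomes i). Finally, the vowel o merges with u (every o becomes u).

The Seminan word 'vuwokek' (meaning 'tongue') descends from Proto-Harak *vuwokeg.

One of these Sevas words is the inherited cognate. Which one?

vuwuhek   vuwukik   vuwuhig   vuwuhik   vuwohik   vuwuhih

vuwuhik

Sevas: start from *vuwokeg.
  rule 1 (unconditioned shift): vuwokeg → vuwoheg
  rule 2 (final devoicing): vuwoheg → vuwohek
  rule 3: no change — vuwohek
  rule 4 (vowel merger): vuwohek → vuwohik
  rule 5 (vowel merger): vuwohik → vuwuhik
  ⇒ Sevas vuwuhik
Only 'vuwuhik' matches the regular Sevas development of *vuwokeg.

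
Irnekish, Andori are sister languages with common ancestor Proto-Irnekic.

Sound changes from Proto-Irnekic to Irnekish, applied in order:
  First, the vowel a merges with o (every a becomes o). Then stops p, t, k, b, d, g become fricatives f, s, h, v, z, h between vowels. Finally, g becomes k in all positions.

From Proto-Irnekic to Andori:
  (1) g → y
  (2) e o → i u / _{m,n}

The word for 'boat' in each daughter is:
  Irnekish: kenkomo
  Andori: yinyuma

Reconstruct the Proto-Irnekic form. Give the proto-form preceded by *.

Position 1: Irnekish has k, Andori has y. Taking the neighbouring segments as reconstructed: Irnekish k could go back to *k or *g; Andori y could go back to *g or *y — the one source consistent with every daughter is *g.
Position 7: Irnekish has o, Andori has a. Andori preserves a here (none of its changes turn any other segment into a), so the proto-segment is *a.
Verify the candidate proto-form against each daughter:
Irnekish: *gengoma
  gengoma → gengomo   [vowel merger]
  gengomo (rule 2 does not apply)
  gengomo → kenkomo   [unconditioned shift]
  giving Irnekish kenkomo.
Andori: *gengoma
  gengoma → yenyoma   [unconditioned shift]
  yenyoma → yinyuma   [pre-nasal raising]
  giving Andori yinyuma.
*gengoma is the unique common source.

*gengoma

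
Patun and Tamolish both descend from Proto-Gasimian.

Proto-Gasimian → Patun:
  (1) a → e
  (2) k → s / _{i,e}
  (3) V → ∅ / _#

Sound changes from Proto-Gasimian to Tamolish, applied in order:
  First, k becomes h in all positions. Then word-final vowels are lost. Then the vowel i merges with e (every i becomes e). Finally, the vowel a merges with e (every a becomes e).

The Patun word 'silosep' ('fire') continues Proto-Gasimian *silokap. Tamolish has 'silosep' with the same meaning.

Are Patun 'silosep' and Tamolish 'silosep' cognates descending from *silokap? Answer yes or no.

no

Derive the expected Tamolish reflex of *silokap:
Tamolish: *silokap
  silokap → silohap   [unconditioned shift]
  silohap (rule 2 does not apply)
  silohap → selohap   [vowel merger]
  selohap → selohep   [vowel merger]
  giving Tamolish selohep.
The regular Tamolish reflex would be 'selohep', but the attested form is 'silosep'. The correspondence is irregular, so they are not cognates (the Tamolish form has a different source).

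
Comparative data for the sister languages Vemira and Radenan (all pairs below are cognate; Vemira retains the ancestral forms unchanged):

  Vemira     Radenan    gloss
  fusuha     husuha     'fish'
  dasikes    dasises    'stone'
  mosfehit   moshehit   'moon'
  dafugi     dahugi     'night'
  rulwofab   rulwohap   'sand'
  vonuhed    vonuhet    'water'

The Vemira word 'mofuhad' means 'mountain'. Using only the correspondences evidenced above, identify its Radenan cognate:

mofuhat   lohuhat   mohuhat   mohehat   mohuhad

dafugi ~ dahugi — Vemira f corresponds to Radenan h between vowels (before a back vowel).
vonuhed ~ vonuhet — Vemira d corresponds to Radenan t word-finally.
Applying these to Vemira 'mofuhad':
  mofuhad → mohuhad   (f→h between vowels (before a back vowel))
  mohuhad → mohuhat   (d→t word-finally)
So the Radenan cognate is 'mohuhat'.

mohuhat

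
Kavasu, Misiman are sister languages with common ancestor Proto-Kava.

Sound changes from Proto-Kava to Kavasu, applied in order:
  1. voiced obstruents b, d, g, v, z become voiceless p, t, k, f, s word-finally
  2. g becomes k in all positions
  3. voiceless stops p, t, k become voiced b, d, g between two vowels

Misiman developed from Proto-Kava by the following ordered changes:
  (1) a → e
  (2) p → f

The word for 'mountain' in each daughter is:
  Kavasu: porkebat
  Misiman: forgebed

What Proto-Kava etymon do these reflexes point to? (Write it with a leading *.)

*porgebad

Position 4: Kavasu has k, Misiman has g. Misiman preserves g here (none of its changes turn any other segment into g), so the proto-segment is *g.
Position 1: Kavasu has p, Misiman has f. Taking the neighbouring segments as reconstructed: Kavasu p can only go back to *p; Misiman f could go back to *p or *f — the one source consistent with every daughter is *p.
Position 8: Kavasu has t, Misiman has d. Misiman preserves d here (none of its changes turn any other segment into d), so the proto-segment is *d.
This points to *porgebad. Verify forward in each daughter:
Kavasu: start from *porgebad.
  rule 1 (final devoicing): porgebad → porgebat
  rule 2 (unconditioned shift): porgebat → porkebat
  rule 3: no change — porkebat
  ⇒ Kavasu porkebat
Misiman: *porgebad
  porgebad → porgebed   [vowel merger]
  porgebed → forgebed   [unconditioned shift]
  giving Misiman forgebed.
No other proto-form is consistent with every reflex, so the reconstruction is *porgebad.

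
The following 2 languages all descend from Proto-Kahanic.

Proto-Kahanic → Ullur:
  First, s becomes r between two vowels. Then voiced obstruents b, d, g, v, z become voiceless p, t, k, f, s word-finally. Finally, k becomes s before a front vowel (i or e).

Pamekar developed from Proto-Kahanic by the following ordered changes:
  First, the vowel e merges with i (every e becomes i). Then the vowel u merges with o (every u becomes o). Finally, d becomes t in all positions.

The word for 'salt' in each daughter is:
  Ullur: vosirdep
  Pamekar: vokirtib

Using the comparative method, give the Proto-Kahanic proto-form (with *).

*vokirdeb

Position 8: Ullur has p, Pamekar has b. Pamekar preserves b here (none of its changes turn any other segment into b), so the proto-segment is *b.
Position 7: Ullur has e, Pamekar has i. Ullur preserves e here (none of its changes turn any other segment into e), so the proto-segment is *e.
Position 6: Ullur has d, Pamekar has t. Ullur preserves d here (none of its changes turn any other segment into d), so the proto-segment is *d.
This points to *vokirdeb. Verify forward in each daughter:
Ullur: start from *vokirdeb.
  rule 1: no change — vokirdeb
  rule 2 (final devoicing): vokirdeb → vokirdep
  rule 3 (palatalisation): vokirdep → vosirdep
  ⇒ Ullur vosirdep
Pamekar: *vokirdeb
  vokirdeb → vokirdib   [vowel merger]
  vokirdib (rule 2 does not apply)
  vokirdib → vokirtib   [unconditioned shift]
  giving Pamekar vokirtib.
*vokirdeb is the unique common source.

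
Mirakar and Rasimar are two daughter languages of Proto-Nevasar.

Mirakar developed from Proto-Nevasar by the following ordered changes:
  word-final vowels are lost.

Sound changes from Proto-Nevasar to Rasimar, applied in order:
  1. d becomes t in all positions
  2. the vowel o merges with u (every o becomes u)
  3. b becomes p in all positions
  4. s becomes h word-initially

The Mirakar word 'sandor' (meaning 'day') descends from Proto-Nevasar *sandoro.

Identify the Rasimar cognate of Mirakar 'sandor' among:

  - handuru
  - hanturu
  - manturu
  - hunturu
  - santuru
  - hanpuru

hanturu

Rasimar: *sandoro > santoro > santuru > hanturu  (by unconditioned shift, vowel merger, debuccalisation)
Among the options, 'hanturu' alone shows every Rasimar change applied in order.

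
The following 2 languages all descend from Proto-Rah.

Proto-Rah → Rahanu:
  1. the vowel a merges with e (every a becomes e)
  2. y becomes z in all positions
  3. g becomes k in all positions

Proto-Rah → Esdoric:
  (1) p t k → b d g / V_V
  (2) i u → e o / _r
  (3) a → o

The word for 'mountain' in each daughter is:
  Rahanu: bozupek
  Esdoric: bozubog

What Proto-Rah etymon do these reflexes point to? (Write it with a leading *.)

Position 7: Rahanu has k, Esdoric has g. Taking the neighbouring segments as reconstructed: Rahanu k could go back to *k or *g; Esdoric g can only go back to *g — the one source consistent with every daughter is *g.
Position 6: Rahanu has e, Esdoric has o. Taking the neighbouring segments as reconstructed: Rahanu e could go back to *a or *e; Esdoric o could go back to *a or *o — the one source consistent with every daughter is *a.
Position 5: Rahanu has p, Esdoric has b. Rahanu preserves p here (none of its changes turn any other segment into p), so the proto-segment is *p.
The remaining positions agree across the daughters. Check the candidate against every language:
Rahanu: start from *bozupag.
  rule 1 (vowel merger): bozupag → bozupeg
  rule 2: no change — bozupeg
  rule 3 (unconditioned shift): bozupeg → bozupek
  ⇒ Rahanu bozupek
Esdoric: *bozupag
  bozupag → bozubag   [intervocalic voicing]
  bozubag (rule 2 does not apply)
  bozubag → bozubog   [vowel merger]
  giving Esdoric bozubog.
Only *bozupag yields all of Rahanu bozupek, Esdoric bozubog.

*bozupag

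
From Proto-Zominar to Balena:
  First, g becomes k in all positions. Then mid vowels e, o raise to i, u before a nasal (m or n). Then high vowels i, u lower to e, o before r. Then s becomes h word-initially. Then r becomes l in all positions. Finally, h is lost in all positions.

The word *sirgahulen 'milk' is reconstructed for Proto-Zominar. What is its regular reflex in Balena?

Balena: *sirgahulen > sirkahulen > sirkahulin > serkahulin > herkahulin > helkahulin > elkaulin  (by unconditioned shift, pre-nasal raising, pre-rhotic lowering, debuccalisation, unconditioned shift, h-loss)

elkaulin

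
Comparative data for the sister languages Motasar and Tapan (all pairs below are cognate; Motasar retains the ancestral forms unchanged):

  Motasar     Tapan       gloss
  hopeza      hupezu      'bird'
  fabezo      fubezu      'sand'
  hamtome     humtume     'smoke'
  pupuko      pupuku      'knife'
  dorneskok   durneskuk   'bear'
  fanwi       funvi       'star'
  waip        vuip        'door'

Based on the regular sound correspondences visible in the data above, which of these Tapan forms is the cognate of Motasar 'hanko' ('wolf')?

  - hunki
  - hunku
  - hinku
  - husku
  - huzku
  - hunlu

fanwi ~ funvi — Motasar a corresponds to Tapan u after a consonant, before a nasal.
fabezo ~ fubezu, pupuko ~ pupuku — Motasar o corresponds to Tapan u word-finally.
Applying these to Motasar 'hanko':
  hanko → hunko   (a→u after a consonant, before a nasal)
  hunko → hunku   (o→u word-finally)
So the Tapan cognate is 'hunku'.

hunku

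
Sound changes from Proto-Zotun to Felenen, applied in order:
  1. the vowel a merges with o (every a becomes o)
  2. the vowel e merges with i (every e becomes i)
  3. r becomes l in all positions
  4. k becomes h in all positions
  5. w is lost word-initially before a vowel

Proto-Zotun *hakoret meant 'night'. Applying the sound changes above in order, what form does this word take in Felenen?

hoholit

Felenen: *hakoret > hokoret > hokorit > hokolit > hoholit  (by vowel merger, vowel merger, unconditioned shift, unconditioned shift)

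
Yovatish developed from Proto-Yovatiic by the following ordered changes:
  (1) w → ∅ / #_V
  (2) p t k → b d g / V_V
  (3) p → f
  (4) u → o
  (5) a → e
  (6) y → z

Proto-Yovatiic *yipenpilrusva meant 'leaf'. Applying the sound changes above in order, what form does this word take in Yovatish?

zibenfilrosve

Yovatish: *yipenpilrusva
  yipenpilrusva (rule 1 does not apply)
  yipenpilrusva → yibenpilrusva   [intervocalic voicing]
  yibenpilrusva → yibenfilrusva   [unconditioned shift]
  yibenfilrusva → yibenfilrosva   [vowel merger]
  yibenfilrosva → yibenfilrosve   [vowel merger]
  yibenfilrosve → zibenfilrosve   [unconditioned shift]
  giving Yovatish zibenfilrosve.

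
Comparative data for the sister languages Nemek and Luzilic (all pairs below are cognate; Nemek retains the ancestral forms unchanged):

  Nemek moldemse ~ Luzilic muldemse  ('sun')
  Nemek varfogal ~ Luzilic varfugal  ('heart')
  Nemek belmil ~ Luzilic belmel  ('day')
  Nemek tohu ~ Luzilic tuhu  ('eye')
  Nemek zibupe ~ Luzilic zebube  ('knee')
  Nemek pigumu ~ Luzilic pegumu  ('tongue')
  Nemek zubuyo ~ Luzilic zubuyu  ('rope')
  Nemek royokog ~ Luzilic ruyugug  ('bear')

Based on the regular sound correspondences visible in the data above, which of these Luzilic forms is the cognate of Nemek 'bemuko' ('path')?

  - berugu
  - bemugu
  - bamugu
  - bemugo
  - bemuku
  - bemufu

royokog ~ ruyugug — Nemek k corresponds to Luzilic g between vowels (before a back vowel).
zubuyo ~ zubuyu — Nemek o corresponds to Luzilic u word-finally.
Applying these to Nemek 'bemuko':
  bemuko → bemugo   (k→g between vowels (before a back vowel))
  bemugo → bemugu   (o→u word-finally)
So the Luzilic cognate is 'bemugu'.

bemugu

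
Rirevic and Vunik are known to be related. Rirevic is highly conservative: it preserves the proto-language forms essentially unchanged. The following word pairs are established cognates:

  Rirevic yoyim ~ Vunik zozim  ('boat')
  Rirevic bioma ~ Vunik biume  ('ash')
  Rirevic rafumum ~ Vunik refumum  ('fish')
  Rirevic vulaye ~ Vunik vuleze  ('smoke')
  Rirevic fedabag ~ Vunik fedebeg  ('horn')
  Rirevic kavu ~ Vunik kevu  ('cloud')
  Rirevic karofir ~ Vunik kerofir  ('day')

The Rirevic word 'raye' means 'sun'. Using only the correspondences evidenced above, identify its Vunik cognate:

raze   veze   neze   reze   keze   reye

reze

vulaye ~ vuleze, fedabag ~ fedebeg — Rirevic a corresponds to Vunik e after a consonant, before a consonant other than r, m, n, p, b, f, v.
vulaye ~ vuleze — Rirevic y corresponds to Vunik z between vowels (before a front vowel).
Applying these to Rirevic 'raye':
  raye → reye   (a→e after a consonant, before a consonant other than r, m, n, p, b, f, v)
  reye → reze   (y→z between vowels (before a front vowel))
So the Vunik cognate is 'reze'.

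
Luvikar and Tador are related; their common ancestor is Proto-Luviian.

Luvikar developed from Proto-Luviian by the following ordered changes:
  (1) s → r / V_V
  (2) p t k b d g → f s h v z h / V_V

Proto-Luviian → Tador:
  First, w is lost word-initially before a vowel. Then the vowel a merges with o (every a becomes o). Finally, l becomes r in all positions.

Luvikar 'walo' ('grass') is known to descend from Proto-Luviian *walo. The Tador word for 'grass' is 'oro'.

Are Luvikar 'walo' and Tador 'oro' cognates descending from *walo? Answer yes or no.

Derive the expected Tador reflex of *walo:
Tador: start from *walo.
  rule 1 (glide loss): walo → alo
  rule 2 (vowel merger): alo → olo
  rule 3 (unconditioned shift): olo → oro
  ⇒ Tador oro
Tador 'oro' matches the regular reflex exactly, so the pair is cognate.

yes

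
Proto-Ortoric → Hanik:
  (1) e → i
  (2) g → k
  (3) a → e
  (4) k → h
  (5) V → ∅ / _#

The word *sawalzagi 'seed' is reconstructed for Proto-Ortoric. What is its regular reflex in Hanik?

sewelzeh

Hanik: *sawalzagi > sawalzaki > sewelzeki > sewelzehi > sewelzeh  (by unconditioned shift, vowel merger, unconditioned shift, apocope)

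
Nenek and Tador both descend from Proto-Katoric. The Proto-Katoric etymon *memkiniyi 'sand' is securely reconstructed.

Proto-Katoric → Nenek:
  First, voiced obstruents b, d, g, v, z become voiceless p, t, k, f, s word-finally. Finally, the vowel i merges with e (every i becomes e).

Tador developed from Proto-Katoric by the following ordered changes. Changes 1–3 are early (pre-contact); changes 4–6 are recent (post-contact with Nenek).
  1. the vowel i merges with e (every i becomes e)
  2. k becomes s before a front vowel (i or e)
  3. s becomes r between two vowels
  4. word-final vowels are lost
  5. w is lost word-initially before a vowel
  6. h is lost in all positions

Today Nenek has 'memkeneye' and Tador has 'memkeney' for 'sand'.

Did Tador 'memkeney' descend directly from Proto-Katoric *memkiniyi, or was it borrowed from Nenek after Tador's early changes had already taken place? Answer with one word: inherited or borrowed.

borrowed

If inherited, *memkiniyi would pass through all of Tador's changes:
Tador: *memkiniyi > memkeneye > memseneye > memseney  (by vowel merger, palatalisation, apocope)
If borrowed from Nenek 'memkeneye' after the early changes, it would undergo only the recent ones:
  rule 4 (apocope): memkeneye → memkeney
  rule 5 (glide loss): no change (memkeney)
  rule 6 (h-loss): no change (memkeney)
  ⇒ as a loan: memkeney
Tador 'memkeney' matches the loan outcome 'memkeney', not the inherited 'memseney' — it skipped the early Tador changes, so it was borrowed from Nenek.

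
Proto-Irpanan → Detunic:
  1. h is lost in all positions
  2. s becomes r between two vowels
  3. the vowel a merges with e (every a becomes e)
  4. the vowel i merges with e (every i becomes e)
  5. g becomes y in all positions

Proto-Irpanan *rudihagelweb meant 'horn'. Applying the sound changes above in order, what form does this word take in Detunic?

rudeeyelweb

Detunic: *rudihagelweb > rudiagelweb > rudiegelweb > rudeegelweb > rudeeyelweb  (by h-loss, vowel merger, vowel merger, unconditioned shift)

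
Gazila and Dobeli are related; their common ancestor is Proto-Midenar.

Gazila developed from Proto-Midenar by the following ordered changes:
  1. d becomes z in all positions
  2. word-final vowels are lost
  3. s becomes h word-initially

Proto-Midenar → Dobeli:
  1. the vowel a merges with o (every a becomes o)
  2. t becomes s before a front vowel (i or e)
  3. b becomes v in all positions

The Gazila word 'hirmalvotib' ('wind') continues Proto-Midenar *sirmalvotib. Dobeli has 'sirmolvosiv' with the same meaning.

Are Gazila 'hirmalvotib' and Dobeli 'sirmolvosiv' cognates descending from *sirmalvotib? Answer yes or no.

Derive the expected Dobeli reflex of *sirmalvotib:
Dobeli: *sirmalvotib > sirmolvotib > sirmolvosib > sirmolvosiv  (by vowel merger, palatalisation, unconditioned shift)
Dobeli 'sirmolvosiv' matches the regular reflex exactly, so the pair is cognate.

yes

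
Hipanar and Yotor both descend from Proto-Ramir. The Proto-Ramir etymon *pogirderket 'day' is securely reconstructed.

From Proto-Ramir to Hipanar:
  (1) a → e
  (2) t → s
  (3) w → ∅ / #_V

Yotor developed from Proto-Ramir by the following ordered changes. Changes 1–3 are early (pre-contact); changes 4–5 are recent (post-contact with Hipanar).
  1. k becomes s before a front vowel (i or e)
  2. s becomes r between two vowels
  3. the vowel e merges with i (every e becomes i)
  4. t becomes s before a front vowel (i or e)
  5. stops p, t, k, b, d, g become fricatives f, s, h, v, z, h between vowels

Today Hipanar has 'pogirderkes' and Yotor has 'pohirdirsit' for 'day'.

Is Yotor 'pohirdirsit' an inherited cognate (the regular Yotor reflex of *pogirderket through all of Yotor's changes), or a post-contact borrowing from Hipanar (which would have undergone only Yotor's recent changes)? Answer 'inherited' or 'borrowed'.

inherited

If inherited, *pogirderket would pass through all of Yotor's changes:
Yotor: start from *pogirderket.
  rule 1 (palatalisation): pogirderket → pogirderset
  rule 2: no change — pogirderset
  rule 3 (vowel merger): pogirderset → pogirdirsit
  rule 4: no change — pogirdirsit
  rule 5 (intervocalic lenition): pogirdirsit → pohirdirsit
  ⇒ Yotor pohirdirsit
If borrowed from Hipanar 'pogirderkes' after the early changes, it would undergo only the recent ones:
  rule 4 (palatalisation): no change (pogirderkes)
  rule 5 (intervocalic lenition): pogirderkes → pohirderkes
  ⇒ as a loan: pohirderkes
Yotor 'pohirdirsit' matches the inherited outcome exactly, so it is an inherited cognate, not a loan.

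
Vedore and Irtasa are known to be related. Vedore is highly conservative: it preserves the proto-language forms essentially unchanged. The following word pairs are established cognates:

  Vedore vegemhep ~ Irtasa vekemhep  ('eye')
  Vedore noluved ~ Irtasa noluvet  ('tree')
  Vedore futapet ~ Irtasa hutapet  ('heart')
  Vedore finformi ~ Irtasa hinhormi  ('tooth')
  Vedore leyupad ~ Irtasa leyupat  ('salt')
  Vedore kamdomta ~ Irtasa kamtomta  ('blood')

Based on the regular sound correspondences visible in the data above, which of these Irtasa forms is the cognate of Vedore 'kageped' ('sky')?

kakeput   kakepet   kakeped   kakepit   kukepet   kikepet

vegemhep ~ vekemhep — Vedore g corresponds to Irtasa k between vowels (before a front vowel).
noluved ~ noluvet, leyupad ~ leyupat — Vedore d corresponds to Irtasa t word-finally.
Applying these to Vedore 'kageped':
  kageped → kakeped   (g→k between vowels (before a front vowel))
  kakeped → kakepet   (d→t word-finally)
So the Irtasa cognate is 'kakepet'.

kakepet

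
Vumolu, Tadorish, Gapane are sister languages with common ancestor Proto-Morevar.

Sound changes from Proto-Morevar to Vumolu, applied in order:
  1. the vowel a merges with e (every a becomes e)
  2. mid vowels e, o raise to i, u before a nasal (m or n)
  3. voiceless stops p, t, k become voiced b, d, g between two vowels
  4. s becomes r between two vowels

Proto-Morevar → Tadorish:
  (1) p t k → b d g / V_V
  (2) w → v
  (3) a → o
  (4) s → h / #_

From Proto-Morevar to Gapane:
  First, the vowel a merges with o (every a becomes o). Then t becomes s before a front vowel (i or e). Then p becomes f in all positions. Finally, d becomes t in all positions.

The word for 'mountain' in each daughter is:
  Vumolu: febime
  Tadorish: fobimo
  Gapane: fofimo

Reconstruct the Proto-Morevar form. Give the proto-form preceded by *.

Position 6: Vumolu has e, Tadorish has o, Gapane has o. Taking the neighbouring segments as reconstructed: Vumolu e could go back to *a or *e; Tadorish o could go back to *a or *o; Gapane o could go back to *a or *o — the one source consistent with every daughter is *a.
Position 3: Vumolu has b, Tadorish has b, Gapane has f. Taking the neighbouring segments as reconstructed: Vumolu b could go back to *p or *b; Tadorish b could go back to *p or *b; Gapane f could go back to *p or *f — the one source consistent with every daughter is *p.
Position 2: Vumolu has e, Tadorish has o, Gapane has o. Taking the neighbouring segments as reconstructed: Vumolu e could go back to *a or *e; Tadorish o could go back to *a or *o; Gapane o could go back to *a or *o — the one source consistent with every daughter is *a.
Verify the candidate proto-form against each daughter:
Vumolu: *fapima
  fapima → fepime   [vowel merger]
  fepime (rule 2 does not apply)
  fepime → febime   [intervocalic voicing]
  febime (rule 4 does not apply)
  giving Vumolu febime.
Tadorish: *fapima
  fapima → fabima   [intervocalic voicing]
  fabima (rule 2 does not apply)
  fabima → fobimo   [vowel merger]
  fobimo (rule 4 does not apply)
  giving Tadorish fobimo.
Gapane: start from *fapima.
  rule 1 (vowel merger): fapima → fopimo
  rule 2: no change — fopimo
  rule 3 (unconditioned shift): fopimo → fofimo
  rule 4: no change — fofimo
  ⇒ Gapane fofimo
*fapima is the unique common source.

*fapima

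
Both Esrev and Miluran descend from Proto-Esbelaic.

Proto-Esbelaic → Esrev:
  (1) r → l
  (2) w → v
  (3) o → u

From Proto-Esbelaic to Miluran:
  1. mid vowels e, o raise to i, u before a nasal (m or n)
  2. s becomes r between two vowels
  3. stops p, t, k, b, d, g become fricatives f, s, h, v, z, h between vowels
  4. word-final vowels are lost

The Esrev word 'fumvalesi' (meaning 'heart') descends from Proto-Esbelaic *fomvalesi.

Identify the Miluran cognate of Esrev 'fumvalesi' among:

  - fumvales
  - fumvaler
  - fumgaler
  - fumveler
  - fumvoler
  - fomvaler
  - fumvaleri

Miluran: *fomvalesi > fumvalesi > fumvaleri > fumvaler  (by pre-nasal raising, rhotacism, apocope)
Among the options, 'fumvaler' alone shows every Miluran change applied in order.

fumvaler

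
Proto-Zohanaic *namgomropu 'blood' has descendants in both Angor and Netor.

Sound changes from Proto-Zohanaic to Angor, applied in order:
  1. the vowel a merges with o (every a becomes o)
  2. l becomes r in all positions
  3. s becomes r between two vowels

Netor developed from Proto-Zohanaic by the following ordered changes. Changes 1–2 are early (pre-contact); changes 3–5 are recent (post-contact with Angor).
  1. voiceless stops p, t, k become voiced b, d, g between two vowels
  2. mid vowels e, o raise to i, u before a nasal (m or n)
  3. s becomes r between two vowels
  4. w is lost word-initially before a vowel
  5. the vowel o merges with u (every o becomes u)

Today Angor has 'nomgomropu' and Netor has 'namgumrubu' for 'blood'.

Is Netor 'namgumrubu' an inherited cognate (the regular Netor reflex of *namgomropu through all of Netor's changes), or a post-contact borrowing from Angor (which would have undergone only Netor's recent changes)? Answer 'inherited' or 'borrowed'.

If inherited, *namgomropu would pass through all of Netor's changes:
Netor: start from *namgomropu.
  rule 1 (intervocalic voicing): namgomropu → namgomrobu
  rule 2 (pre-nasal raising): namgomrobu → namgumrobu
  rule 3: no change — namgumrobu
  rule 4: no change — namgumrobu
  rule 5 (vowel merger): namgumrobu → namgumrubu
  ⇒ Netor namgumrubu
If borrowed from Angor 'nomgomropu' after the early changes, it would undergo only the recent ones:
  rule 3 (rhotacism): no change (nomgomropu)
  rule 4 (glide loss): no change (nomgomropu)
  rule 5 (vowel merger): nomgomropu → numgumrupu
  ⇒ as a loan: numgumrupu
Netor 'namgumrubu' matches the inherited outcome exactly, so it is an inherited cognate, not a loan.

inherited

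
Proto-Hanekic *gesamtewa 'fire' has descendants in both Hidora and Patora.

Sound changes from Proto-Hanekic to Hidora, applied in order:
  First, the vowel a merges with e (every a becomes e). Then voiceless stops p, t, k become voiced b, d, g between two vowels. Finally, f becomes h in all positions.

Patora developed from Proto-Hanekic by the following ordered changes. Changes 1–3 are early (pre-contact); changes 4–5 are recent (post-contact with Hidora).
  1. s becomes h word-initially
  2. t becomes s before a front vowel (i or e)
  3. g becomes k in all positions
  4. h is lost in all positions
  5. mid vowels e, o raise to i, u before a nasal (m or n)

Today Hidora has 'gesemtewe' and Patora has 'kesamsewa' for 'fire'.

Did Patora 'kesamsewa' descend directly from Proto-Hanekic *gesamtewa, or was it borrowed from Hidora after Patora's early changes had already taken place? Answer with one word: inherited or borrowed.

If inherited, *gesamtewa would pass through all of Patora's changes:
Patora: start from *gesamtewa.
  rule 1: no change — gesamtewa
  rule 2 (palatalisation): gesamtewa → gesamsewa
  rule 3 (unconditioned shift): gesamsewa → kesamsewa
  rule 4: no change — kesamsewa
  rule 5: no change — kesamsewa
  ⇒ Patora kesamsewa
If borrowed from Hidora 'gesemtewe' after the early changes, it would undergo only the recent ones:
  rule 4 (h-loss): no change (gesemtewe)
  rule 5 (pre-nasal raising): gesemtewe → gesimtewe
  ⇒ as a loan: gesimtewe
Patora 'kesamsewa' matches the inherited outcome exactly, so it is an inherited cognate, not a loan.

inherited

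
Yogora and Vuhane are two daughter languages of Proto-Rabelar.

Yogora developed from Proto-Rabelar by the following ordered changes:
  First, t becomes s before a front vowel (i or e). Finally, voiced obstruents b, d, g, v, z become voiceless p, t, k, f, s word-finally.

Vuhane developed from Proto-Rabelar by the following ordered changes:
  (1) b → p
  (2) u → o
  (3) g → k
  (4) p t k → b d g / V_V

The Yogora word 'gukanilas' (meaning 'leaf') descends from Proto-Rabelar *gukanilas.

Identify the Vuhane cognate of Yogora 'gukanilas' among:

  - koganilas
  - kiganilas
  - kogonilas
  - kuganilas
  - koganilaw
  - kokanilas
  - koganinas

koganilas

Vuhane: *gukanilas > gokanilas > kokanilas > koganilas  (by vowel merger, unconditioned shift, intervocalic voicing)
Among the options, 'koganilas' alone shows every Vuhane change applied in order.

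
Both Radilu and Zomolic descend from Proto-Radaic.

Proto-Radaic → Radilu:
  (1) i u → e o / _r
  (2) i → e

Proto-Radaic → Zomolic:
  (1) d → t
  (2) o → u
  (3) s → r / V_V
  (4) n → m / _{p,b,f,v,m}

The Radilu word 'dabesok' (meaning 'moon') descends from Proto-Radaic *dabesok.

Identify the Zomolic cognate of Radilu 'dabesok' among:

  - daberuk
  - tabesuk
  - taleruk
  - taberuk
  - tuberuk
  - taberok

Zomolic: *dabesok
  dabesok → tabesok   [unconditioned shift]
  tabesok → tabesuk   [vowel merger]
  tabesuk → taberuk   [rhotacism]
  taberuk (rule 4 does not apply)
  giving Zomolic taberuk.
Among the options, 'taberuk' alone shows every Zomolic change applied in order.

taberuk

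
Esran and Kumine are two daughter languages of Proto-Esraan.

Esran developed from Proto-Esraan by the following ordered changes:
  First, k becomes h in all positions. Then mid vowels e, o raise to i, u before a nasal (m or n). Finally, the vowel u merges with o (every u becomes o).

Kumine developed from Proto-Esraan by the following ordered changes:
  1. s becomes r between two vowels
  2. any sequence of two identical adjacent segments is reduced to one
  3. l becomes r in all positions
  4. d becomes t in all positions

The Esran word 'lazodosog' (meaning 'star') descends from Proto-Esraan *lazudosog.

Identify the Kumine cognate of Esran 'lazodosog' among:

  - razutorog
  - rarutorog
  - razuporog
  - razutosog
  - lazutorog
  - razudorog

Kumine: *lazudosog > lazudorog > razudorog > razutorog  (by rhotacism, unconditioned shift, unconditioned shift)
Only 'razutorog' matches the regular Kumine development of *lazudosog.

razutorog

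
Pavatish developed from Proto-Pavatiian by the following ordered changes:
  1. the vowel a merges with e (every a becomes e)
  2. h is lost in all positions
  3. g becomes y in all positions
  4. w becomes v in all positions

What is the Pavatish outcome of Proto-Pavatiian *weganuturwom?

Pavatish: *weganuturwom > wegenuturwom > weyenuturwom > veyenuturvom  (by vowel merger, unconditioned shift, unconditioned shift)

veyenuturvom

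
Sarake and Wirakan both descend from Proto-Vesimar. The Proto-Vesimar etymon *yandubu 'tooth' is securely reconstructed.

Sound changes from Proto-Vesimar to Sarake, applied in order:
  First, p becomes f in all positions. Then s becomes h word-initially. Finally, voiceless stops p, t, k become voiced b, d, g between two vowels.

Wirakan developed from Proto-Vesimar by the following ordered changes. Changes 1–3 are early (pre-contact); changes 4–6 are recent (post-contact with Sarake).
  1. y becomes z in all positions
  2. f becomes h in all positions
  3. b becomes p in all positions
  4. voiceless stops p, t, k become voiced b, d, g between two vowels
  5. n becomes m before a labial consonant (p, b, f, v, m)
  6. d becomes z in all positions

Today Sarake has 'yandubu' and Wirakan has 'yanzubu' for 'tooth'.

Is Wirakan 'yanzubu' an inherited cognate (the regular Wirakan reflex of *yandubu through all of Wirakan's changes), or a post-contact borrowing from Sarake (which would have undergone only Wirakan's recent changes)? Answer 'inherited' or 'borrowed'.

borrowed

If inherited, *yandubu would pass through all of Wirakan's changes:
Wirakan: *yandubu > zandubu > zandupu > zandubu > zanzubu  (by unconditioned shift, unconditioned shift, intervocalic voicing, unconditioned shift)
If borrowed from Sarake 'yandubu' after the early changes, it would undergo only the recent ones:
  rule 4 (intervocalic voicing): no change (yandubu)
  rule 5 (nasal place assimilation): no change (yandubu)
  rule 6 (unconditioned shift): yandubu → yanzubu
  ⇒ as a loan: yanzubu
Wirakan 'yanzubu' matches the loan outcome 'yanzubu', not the inherited 'zanzubu' — it skipped the early Wirakan changes, so it was borrowed from Sarake.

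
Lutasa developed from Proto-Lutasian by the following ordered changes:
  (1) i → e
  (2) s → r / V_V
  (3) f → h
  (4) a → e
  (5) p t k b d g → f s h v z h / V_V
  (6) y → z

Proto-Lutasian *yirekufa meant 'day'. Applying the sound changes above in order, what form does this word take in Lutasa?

Lutasa: *yirekufa > yerekufa > yerekuha > yerekuhe > yerehuhe > zerehuhe  (by vowel merger, unconditioned shift, vowel merger, intervocalic lenition, unconditioned shift)

zerehuhe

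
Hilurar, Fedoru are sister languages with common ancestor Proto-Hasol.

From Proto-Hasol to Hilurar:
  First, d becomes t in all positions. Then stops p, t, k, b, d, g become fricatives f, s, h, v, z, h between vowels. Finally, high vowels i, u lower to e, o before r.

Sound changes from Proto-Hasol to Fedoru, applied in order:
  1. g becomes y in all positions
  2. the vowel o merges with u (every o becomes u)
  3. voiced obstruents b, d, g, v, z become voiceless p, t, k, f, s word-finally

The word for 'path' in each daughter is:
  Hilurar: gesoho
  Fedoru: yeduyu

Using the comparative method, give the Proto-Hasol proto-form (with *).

Position 6: Hilurar has o, Fedoru has u. Taking the neighbouring segments as reconstructed: Hilurar o can only go back to *o; Fedoru u could go back to *o or *u — the one source consistent with every daughter is *o.
Position 5: Hilurar has h, Fedoru has y. Taking the neighbouring segments as reconstructed: Hilurar h could go back to *k or *g or *h; Fedoru y could go back to *g or *y — the one source consistent with every daughter is *g.
Position 1: Hilurar has g, Fedoru has y. Hilurar preserves g here (none of its changes turn any other segment into g), so the proto-segment is *g.
Verify the candidate proto-form against each daughter:
Hilurar: start from *gedogo.
  rule 1 (unconditioned shift): gedogo → getogo
  rule 2 (intervocalic lenition): getogo → gesoho
  rule 3: no change — gesoho
  ⇒ Hilurar gesoho
Fedoru: start from *gedogo.
  rule 1 (unconditioned shift): gedogo → yedoyo
  rule 2 (vowel merger): yedoyo → yeduyu
  rule 3: no change — yeduyu
  ⇒ Fedoru yeduyu
Only *gedogo yields all of Hilurar gesoho, Fedoru yeduyu.

*gedogo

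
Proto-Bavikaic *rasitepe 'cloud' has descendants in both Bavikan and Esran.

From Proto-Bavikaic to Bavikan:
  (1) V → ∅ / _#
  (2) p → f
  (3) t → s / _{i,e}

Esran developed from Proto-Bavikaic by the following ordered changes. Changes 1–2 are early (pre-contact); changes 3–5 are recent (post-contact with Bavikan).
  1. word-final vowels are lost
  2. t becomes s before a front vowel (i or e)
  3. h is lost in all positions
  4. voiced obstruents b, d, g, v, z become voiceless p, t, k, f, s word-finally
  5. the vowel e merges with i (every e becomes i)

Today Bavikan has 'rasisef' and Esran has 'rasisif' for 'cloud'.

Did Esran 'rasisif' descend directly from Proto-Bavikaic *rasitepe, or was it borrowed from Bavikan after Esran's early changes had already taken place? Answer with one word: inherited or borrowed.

If inherited, *rasitepe would pass through all of Esran's changes:
Esran: *rasitepe > rasitep > rasisep > rasisip  (by apocope, palatalisation, vowel merger)
If borrowed from Bavikan 'rasisef' after the early changes, it would undergo only the recent ones:
  rule 3 (h-loss): no change (rasisef)
  rule 4 (final devoicing): no change (rasisef)
  rule 5 (vowel merger): rasisef → rasisif
  ⇒ as a loan: rasisif
Esran 'rasisif' matches the loan outcome 'rasisif', not the inherited 'rasisip' — it skipped the early Esran changes, so it was borrowed from Bavikan.

borrowed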